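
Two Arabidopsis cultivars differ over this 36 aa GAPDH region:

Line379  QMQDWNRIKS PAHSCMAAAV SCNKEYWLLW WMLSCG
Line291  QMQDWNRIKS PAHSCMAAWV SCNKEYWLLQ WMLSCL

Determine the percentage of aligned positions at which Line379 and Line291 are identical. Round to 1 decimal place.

Mismatches occur at site 19 (A↔W), site 30 (W↔Q), site 36 (G↔L).
33 of the 36 sites match, so the percent identity is 33/36 × 100 = 91.7%.

91.7%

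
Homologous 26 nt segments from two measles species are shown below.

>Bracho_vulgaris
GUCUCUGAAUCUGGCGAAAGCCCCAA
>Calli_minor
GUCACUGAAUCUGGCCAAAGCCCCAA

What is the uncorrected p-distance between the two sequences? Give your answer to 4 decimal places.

Differing sites — 4:U/A; 16:G/C.
There are 2 differences over 26 sites, so p = 2/26 = 0.0769.

0.0769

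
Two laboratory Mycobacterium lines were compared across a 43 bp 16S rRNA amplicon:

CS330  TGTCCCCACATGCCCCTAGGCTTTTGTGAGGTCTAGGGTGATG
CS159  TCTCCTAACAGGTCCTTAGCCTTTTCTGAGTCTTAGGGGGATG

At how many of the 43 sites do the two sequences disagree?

Differing sites — 2:G/C; 6:C/T; 7:C/A; 11:T/G; 13:C/T; 16:C/T; 20:G/C; 26:G/C; 31:G/T; 32:T/C; 33:C/T; 39:T/G.
That gives 12 mismatches out of 43 aligned sites, so the Hamming distance is 12.

12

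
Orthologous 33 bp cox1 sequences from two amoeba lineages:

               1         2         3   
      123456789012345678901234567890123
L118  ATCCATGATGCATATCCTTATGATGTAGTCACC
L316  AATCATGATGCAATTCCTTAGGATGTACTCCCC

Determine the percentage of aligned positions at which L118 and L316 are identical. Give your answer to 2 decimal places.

Differing sites — 2:T/A; 3:C/T; 13:T/A; 14:A/T; 21:T/G; 28:G/C; 31:A/C.
26 of the 33 sites match, so the percent identity is 26/33 × 100 = 78.79%.

78.79%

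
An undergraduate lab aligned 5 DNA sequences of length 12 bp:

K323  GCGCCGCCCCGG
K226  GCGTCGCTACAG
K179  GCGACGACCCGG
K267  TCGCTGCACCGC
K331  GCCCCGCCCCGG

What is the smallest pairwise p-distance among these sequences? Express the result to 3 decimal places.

0.083

Pairwise Hamming distances:
  K323 vs K226: 4
  K323 vs K179: 2
  K323 vs K267: 4
  K323 vs K331: 1
  K226 vs K179: 5
  K226 vs K267: 7
  K226 vs K331: 5
  K179 vs K267: 6
  K179 vs K331: 3
  K267 vs K331: 5
The smallest is 1 mismatch, between K323 and K331; p = 1/12 = 0.083.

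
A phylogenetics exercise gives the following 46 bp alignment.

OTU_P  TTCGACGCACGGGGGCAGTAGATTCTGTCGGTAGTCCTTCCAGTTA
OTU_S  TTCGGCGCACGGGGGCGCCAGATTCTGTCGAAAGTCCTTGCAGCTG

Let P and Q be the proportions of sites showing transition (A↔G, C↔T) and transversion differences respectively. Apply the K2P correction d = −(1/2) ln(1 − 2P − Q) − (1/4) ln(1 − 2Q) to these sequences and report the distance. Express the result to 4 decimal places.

0.2323

Mismatches occur at site 5 (A→G, transition), site 17 (A→G, transition), site 18 (G→C, transversion), site 19 (T→C, transition), site 31 (G→A, transition), site 32 (T→A, transversion), site 40 (C→G, transversion), site 44 (T→C, transition), site 46 (A→G, transition).
Of the 9 differences, 6 transitions and 3 transversions over 46 sites: P = 6/46 = 0.130435, Q = 3/46 = 0.065217.
d = −0.5·ln(0.673913) − 0.25·ln(0.869566) = −0.5·(-0.394654) − 0.25·(-0.139761) = 0.2323.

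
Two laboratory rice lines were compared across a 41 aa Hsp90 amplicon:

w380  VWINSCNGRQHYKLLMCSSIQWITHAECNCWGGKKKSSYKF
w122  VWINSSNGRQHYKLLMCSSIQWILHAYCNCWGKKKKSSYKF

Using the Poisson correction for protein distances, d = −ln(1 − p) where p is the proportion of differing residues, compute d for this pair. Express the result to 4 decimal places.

Differing sites — 6:C/S; 24:T/L; 27:E/Y; 33:G/K.
p = 4/41 = 0.097561.
d = −ln(1 − 0.097561) = −ln(0.902439) = 0.1027.

0.1027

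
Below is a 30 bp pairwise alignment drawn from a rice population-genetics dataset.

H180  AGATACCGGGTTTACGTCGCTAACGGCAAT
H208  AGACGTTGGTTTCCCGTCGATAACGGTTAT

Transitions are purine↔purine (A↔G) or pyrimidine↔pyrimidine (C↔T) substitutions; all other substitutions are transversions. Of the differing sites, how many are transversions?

Mismatches occur at site 4 (T/C, transition), site 5 (A/G, transition), site 6 (C/T, transition), site 7 (C/T, transition), site 10 (G/T, transversion), site 13 (T/C, transition), site 14 (A/C, transversion), site 20 (C/A, transversion), site 27 (C/T, transition), site 28 (A/T, transversion).
Of the 10 differences, 6 transitions and 4 transversions, so the answer is 4.

4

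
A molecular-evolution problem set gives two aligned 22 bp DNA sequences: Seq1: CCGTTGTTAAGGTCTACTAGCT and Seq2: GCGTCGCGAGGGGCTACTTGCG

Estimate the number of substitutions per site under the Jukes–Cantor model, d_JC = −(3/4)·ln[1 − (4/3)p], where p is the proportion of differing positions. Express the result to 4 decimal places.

Differing sites — 1:C/G; 5:T/C; 7:T/C; 8:T/G; 10:A/G; 13:T/G; 19:A/T; 22:T/G.
p = 8/22 = 0.363636.
d = −0.75 · ln(1 − (4/3)·0.363636) = −0.75 · ln(0.515152) = −0.75 · (-0.663293) = 0.4975.

0.4975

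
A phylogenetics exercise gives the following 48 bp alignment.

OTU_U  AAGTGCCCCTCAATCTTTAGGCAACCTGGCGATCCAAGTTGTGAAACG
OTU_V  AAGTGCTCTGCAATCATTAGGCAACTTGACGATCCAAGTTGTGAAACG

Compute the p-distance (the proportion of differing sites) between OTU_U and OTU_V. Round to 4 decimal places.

Differing sites — 7:C/T; 9:C/T; 10:T/G; 16:T/A; 26:C/T; 29:G/A.
There are 6 differences over 48 sites, so p = 6/48 = 0.1250.

0.1250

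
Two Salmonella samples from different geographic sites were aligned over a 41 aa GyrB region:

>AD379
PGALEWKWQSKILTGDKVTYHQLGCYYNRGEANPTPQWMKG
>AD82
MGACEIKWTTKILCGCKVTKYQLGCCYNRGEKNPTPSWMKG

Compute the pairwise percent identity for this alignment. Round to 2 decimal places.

70.73%

The sequences differ at positions 1 (P/M), 4 (L/C), 6 (W/I), 9 (Q/T), 10 (S/T), 14 (T/C), 16 (D/C), 20 (Y/K), 21 (H/Y), 26 (Y/C), 32 (A/K), 37 (Q/S).
29 of the 41 sites match, so the percent identity is 29/41 × 100 = 70.73%.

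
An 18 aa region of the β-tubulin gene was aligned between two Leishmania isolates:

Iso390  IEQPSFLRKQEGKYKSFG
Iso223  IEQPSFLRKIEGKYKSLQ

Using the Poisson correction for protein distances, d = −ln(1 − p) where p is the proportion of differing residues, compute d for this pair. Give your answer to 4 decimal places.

0.1823

The sequences differ at positions 10 (Q/I), 17 (F/L), 18 (G/Q).
p = 3/18 = 0.166667.
d = −ln(1 − 0.166667) = −ln(0.833333) = 0.1823.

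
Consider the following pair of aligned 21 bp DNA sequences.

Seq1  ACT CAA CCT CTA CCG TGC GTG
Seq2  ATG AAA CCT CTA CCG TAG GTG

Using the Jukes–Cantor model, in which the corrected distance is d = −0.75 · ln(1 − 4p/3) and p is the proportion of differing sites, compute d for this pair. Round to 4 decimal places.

0.2865

Differing sites — 2:C/T; 3:T/G; 4:C/A; 17:G/A; 18:C/G.
p = 5/21 = 0.238095.
d = −0.75 · ln(1 − (4/3)·0.238095) = −0.75 · ln(0.682540) = −0.75 · (-0.381934) = 0.2865.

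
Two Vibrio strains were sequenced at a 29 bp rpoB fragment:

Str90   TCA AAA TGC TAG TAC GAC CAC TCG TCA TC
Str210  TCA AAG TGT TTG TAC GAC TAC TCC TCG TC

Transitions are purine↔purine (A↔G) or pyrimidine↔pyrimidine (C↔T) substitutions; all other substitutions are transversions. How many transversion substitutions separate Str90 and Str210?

The sequences differ at positions 6 (A/G, transition), 9 (C/T, transition), 11 (A/T, transversion), 19 (C/T, transition), 24 (G/C, transversion), 27 (A/G, transition).
Of the 6 differences, 4 transitions and 2 transversions, so the answer is 2.

2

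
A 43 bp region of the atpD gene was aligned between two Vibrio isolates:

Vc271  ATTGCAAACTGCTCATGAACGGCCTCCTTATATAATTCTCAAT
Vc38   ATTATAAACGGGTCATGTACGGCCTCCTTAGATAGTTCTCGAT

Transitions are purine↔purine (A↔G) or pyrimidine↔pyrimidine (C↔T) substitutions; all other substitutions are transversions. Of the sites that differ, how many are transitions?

4

Mismatches occur at site 4 (G/A, transition), site 5 (C/T, transition), site 10 (T/G, transversion), site 12 (C/G, transversion), site 18 (A/T, transversion), site 31 (T/G, transversion), site 35 (A/G, transition), site 41 (A/G, transition).
Of the 8 differences, 4 transitions and 4 transversions, so the answer is 4.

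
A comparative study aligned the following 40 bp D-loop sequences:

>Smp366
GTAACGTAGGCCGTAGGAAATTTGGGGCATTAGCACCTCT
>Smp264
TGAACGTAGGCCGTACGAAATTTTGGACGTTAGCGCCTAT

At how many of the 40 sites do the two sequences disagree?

8

The sequences differ at positions 1 (G/T), 2 (T/G), 16 (G/C), 24 (G/T), 27 (G/A), 29 (A/G), 35 (A/G), 39 (C/A).
That gives 8 mismatches out of 40 aligned sites, so the Hamming distance is 8.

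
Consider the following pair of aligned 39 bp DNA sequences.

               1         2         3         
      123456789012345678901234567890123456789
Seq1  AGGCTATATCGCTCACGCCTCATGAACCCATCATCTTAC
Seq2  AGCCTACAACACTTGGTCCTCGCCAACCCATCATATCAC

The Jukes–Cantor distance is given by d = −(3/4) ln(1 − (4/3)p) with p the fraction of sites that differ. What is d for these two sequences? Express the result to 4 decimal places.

Mismatches occur at site 3 (G↔C), site 7 (T↔C), site 9 (T↔A), site 11 (G↔A), site 14 (C↔T), site 15 (A↔G), site 16 (C↔G), site 17 (G↔T), site 22 (A↔G), site 23 (T↔C), site 24 (G↔C), site 35 (C↔A), site 37 (T↔C).
p = 13/39 = 0.333333.
d = −0.75 · ln(1 − (4/3)·0.333333) = −0.75 · ln(0.555556) = −0.75 · (-0.587786) = 0.4408.

0.4408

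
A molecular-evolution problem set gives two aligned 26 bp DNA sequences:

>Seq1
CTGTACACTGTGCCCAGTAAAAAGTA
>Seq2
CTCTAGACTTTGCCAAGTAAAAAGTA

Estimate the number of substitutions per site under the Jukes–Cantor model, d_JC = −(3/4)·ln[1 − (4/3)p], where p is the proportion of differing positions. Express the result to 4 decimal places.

The sequences differ at positions 3 (G/C), 6 (C/G), 10 (G/T), 15 (C/A).
p = 4/26 = 0.153846.
d = −0.75 · ln(1 − (4/3)·0.153846) = −0.75 · ln(0.794872) = −0.75 · (-0.229574) = 0.1722.

0.1722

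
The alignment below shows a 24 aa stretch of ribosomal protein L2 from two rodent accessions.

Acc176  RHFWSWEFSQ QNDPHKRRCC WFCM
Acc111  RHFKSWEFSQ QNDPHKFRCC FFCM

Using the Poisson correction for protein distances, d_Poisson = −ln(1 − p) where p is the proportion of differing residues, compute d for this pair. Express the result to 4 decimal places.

Differing sites — 4:W/K; 17:R/F; 21:W/F.
p = 3/24 = 0.125000.
d = −ln(1 − 0.125000) = −ln(0.875000) = 0.1335.

0.1335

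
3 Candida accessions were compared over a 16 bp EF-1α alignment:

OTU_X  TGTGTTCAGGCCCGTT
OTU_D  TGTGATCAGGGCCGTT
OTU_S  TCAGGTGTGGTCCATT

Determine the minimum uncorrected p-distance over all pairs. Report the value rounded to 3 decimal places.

Pairwise Hamming distances:
  OTU_X vs OTU_D: 2
  OTU_X vs OTU_S: 7
  OTU_D vs OTU_S: 7
The smallest is 2 mismatches, between OTU_X and OTU_D; p = 2/16 = 0.125.

0.125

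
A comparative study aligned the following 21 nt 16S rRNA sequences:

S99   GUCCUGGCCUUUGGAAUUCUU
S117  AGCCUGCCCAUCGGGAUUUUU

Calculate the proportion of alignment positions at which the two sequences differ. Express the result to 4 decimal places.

Mismatches occur at site 1 (G→A), site 2 (U→G), site 7 (G→C), site 10 (U→A), site 12 (U→C), site 15 (A→G), site 19 (C→U).
There are 7 differences over 21 sites, so p = 7/21 = 0.3333.

0.3333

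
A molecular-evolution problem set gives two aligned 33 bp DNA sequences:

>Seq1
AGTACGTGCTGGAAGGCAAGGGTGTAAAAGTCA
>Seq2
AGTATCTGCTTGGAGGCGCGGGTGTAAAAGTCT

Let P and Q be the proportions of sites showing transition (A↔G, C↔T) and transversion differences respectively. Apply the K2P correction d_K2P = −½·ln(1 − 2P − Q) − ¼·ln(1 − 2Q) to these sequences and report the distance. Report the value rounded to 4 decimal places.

0.2499

The sequences differ at positions 5 (C/T, transition), 6 (G/C, transversion), 11 (G/T, transversion), 13 (A/G, transition), 18 (A/G, transition), 19 (A/C, transversion), 33 (A/T, transversion).
Of the 7 differences, 3 transitions and 4 transversions over 33 sites: P = 3/33 = 0.090909, Q = 4/33 = 0.121212.
d = −0.5·ln(0.696970) − 0.25·ln(0.757576) = −0.5·(-0.361013) − 0.25·(-0.277631) = 0.2499.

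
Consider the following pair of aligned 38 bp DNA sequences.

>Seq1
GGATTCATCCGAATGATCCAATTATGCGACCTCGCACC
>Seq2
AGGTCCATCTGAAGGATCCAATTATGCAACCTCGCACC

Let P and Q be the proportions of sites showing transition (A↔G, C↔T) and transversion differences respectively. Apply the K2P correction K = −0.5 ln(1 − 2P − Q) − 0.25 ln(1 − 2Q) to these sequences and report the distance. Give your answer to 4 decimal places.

0.1844

Differing sites — 1:G/A (Ti); 3:A/G (Ti); 5:T/C (Ti); 10:C/T (Ti); 14:T/G (Tv); 28:G/A (Ti).
Of the 6 differences, 5 transitions and 1 transversion over 38 sites: P = 5/38 = 0.131579, Q = 1/38 = 0.026316.
d = −0.5·ln(0.710526) − 0.25·ln(0.947368) = −0.5·(-0.341750) − 0.25·(-0.054068) = 0.1844.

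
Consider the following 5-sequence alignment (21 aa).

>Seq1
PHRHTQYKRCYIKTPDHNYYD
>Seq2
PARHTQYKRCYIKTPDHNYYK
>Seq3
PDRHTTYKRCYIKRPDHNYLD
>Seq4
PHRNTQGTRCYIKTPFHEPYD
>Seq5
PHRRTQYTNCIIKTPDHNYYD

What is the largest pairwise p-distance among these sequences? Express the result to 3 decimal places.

0.476

Pairwise Hamming distances:
  Seq1 vs Seq2: 2
  Seq1 vs Seq3: 4
  Seq1 vs Seq4: 6
  Seq1 vs Seq5: 4
  Seq2 vs Seq3: 5
  Seq2 vs Seq4: 8
  Seq2 vs Seq5: 6
  Seq3 vs Seq4: 10
  Seq3 vs Seq5: 8
  Seq4 vs Seq5: 7
The largest is 10 mismatches, between Seq3 and Seq4; p = 10/21 = 0.476.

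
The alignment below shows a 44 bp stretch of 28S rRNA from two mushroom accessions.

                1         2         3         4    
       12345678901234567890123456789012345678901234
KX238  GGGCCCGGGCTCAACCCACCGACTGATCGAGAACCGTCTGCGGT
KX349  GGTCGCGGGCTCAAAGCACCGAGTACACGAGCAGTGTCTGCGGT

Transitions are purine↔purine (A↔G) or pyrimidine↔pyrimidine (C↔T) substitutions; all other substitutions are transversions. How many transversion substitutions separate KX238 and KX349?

Differing sites — 3:G/T (Tv); 5:C/G (Tv); 15:C/A (Tv); 16:C/G (Tv); 23:C/G (Tv); 25:G/A (Ti); 26:A/C (Tv); 27:T/A (Tv); 32:A/C (Tv); 34:C/G (Tv); 35:C/T (Ti).
Of the 11 differences, 2 transitions and 9 transversions, so the answer is 9.

9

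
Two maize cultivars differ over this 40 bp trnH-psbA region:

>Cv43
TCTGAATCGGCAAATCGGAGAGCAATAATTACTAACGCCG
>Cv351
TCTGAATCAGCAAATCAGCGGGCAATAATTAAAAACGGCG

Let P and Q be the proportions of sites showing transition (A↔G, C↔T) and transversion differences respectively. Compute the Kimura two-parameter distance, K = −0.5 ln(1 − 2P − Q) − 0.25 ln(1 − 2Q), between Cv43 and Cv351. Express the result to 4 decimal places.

0.1996

Mismatches occur at site 9 (G↔A, transition), site 17 (G↔A, transition), site 19 (A↔C, transversion), site 21 (A↔G, transition), site 32 (C↔A, transversion), site 33 (T↔A, transversion), site 38 (C↔G, transversion).
Of the 7 differences, 3 transitions and 4 transversions over 40 sites: P = 3/40 = 0.075000, Q = 4/40 = 0.100000.
d = −0.5·ln(0.750000) − 0.25·ln(0.800000) = −0.5·(-0.287682) − 0.25·(-0.223144) = 0.1996.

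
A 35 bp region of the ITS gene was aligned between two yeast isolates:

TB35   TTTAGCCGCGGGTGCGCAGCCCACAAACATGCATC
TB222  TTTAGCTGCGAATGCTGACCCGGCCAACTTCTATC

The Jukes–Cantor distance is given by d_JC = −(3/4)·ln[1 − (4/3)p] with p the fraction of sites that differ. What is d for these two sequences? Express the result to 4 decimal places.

The sequences differ at positions 7 (C/T), 11 (G/A), 12 (G/A), 16 (G/T), 17 (C/G), 19 (G/C), 22 (C/G), 23 (A/G), 25 (A/C), 29 (A/T), 31 (G/C), 32 (C/T).
p = 12/35 = 0.342857.
d = −0.75 · ln(1 − (4/3)·0.342857) = −0.75 · ln(0.542857) = −0.75 · (-0.610909) = 0.4582.

0.4582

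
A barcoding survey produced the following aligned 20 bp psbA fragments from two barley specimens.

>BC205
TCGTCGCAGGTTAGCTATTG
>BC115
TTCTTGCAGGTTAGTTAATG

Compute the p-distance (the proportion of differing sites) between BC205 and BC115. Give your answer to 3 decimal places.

0.250

The sequences differ at positions 2 (C/T), 3 (G/C), 5 (C/T), 15 (C/T), 18 (T/A).
There are 5 differences over 20 sites, so p = 5/20 = 0.250.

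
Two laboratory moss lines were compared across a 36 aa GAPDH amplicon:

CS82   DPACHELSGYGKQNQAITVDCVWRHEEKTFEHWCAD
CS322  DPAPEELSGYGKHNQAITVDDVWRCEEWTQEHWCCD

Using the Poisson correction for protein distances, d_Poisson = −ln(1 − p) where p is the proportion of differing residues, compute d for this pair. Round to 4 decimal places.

Differing sites — 4:C/P; 5:H/E; 13:Q/H; 21:C/D; 25:H/C; 28:K/W; 30:F/Q; 35:A/C.
p = 8/36 = 0.222222.
d = −ln(1 − 0.222222) = −ln(0.777778) = 0.2513.

0.2513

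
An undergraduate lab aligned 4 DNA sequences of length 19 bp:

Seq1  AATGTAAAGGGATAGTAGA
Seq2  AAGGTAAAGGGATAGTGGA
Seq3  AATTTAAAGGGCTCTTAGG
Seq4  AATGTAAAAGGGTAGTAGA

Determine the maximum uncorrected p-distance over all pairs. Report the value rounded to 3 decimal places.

0.368

Pairwise Hamming distances:
  Seq1 vs Seq2: 2
  Seq1 vs Seq3: 5
  Seq1 vs Seq4: 2
  Seq2 vs Seq3: 7
  Seq2 vs Seq4: 4
  Seq3 vs Seq4: 6
The largest is 7 mismatches, between Seq2 and Seq3; p = 7/19 = 0.368.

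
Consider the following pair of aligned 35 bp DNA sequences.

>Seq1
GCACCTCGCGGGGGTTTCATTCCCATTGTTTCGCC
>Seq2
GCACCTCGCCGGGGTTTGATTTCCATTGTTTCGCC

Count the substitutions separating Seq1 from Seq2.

The sequences differ at positions 10 (G/C), 18 (C/G), 22 (C/T).
That gives 3 mismatches out of 35 aligned sites, so the Hamming distance is 3.

3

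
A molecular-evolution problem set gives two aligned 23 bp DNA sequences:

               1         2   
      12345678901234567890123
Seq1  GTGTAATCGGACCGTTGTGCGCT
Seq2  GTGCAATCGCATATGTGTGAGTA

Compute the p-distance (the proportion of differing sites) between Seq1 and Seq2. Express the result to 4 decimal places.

0.3913

Differing sites — 4:T/C; 10:G/C; 12:C/T; 13:C/A; 14:G/T; 15:T/G; 20:C/A; 22:C/T; 23:T/A.
There are 9 differences over 23 sites, so p = 9/23 = 0.3913.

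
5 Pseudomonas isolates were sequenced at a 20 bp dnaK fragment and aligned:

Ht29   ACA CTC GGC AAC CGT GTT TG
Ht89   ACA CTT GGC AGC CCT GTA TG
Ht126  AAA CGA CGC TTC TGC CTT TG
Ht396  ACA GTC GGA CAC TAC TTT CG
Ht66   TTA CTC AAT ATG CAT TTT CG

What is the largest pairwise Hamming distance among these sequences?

Pairwise Hamming distances:
  Ht29 vs Ht89: 4
  Ht29 vs Ht126: 9
  Ht29 vs Ht396: 8
  Ht29 vs Ht66: 10
  Ht89 vs Ht126: 11
  Ht89 vs Ht396: 11
  Ht89 vs Ht66: 12
  Ht126 vs Ht396: 11
  Ht126 vs Ht66: 14
  Ht396 vs Ht66: 11
The largest is 14, between Ht126 and Ht66.

14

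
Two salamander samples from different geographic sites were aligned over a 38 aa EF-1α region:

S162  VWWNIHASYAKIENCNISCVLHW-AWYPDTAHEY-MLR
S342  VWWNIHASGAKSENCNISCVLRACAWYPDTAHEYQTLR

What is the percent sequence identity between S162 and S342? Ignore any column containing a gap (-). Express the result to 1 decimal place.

86.1%

Excluding the 2 gap columns leaves 36 comparable sites.
Mismatches occur at site 9 (Y/G), site 12 (I/S), site 22 (H/R), site 23 (W/A), site 36 (M/T).
31 of the 36 comparable sites match, so the percent identity is 31/36 × 100 = 86.1%.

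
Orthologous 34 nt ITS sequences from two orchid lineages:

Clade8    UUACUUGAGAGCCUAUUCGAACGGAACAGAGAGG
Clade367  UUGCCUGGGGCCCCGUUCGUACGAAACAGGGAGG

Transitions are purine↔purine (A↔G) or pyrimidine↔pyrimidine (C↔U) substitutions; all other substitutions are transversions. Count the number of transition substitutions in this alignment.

8

Mismatches occur at site 3 (A→G, transition), site 5 (U→C, transition), site 8 (A→G, transition), site 10 (A→G, transition), site 11 (G→C, transversion), site 14 (U→C, transition), site 15 (A→G, transition), site 20 (A→U, transversion), site 24 (G→A, transition), site 30 (A→G, transition).
Of the 10 differences, 8 transitions and 2 transversions, so the answer is 8.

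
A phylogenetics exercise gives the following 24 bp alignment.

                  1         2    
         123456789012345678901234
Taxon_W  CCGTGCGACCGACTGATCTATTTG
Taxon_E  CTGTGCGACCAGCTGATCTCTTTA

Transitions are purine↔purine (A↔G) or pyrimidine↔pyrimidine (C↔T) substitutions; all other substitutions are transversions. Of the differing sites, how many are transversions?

Mismatches occur at site 2 (C→T, transition), site 11 (G→A, transition), site 12 (A→G, transition), site 20 (A→C, transversion), site 24 (G→A, transition).
Of the 5 differences, 4 transitions and 1 transversion, so the answer is 1.

1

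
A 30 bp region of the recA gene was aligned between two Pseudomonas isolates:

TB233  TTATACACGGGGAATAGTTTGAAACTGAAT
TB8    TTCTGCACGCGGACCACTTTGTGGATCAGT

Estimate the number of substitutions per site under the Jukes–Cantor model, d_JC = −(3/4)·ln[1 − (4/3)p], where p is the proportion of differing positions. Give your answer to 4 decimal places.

Mismatches occur at site 3 (A↔C), site 5 (A↔G), site 10 (G↔C), site 14 (A↔C), site 15 (T↔C), site 17 (G↔C), site 22 (A↔T), site 23 (A↔G), site 24 (A↔G), site 25 (C↔A), site 27 (G↔C), site 29 (A↔G).
p = 12/30 = 0.400000.
d = −0.75 · ln(1 − (4/3)·0.400000) = −0.75 · ln(0.466667) = −0.75 · (-0.762139) = 0.5716.

0.5716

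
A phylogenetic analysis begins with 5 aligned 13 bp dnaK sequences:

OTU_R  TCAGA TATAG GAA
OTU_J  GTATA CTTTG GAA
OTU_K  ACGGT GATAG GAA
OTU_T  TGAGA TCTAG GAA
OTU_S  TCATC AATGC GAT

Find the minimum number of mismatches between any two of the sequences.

Pairwise Hamming distances:
  OTU_R vs OTU_J: 6
  OTU_R vs OTU_K: 4
  OTU_R vs OTU_T: 2
  OTU_R vs OTU_S: 6
  OTU_J vs OTU_K: 8
  OTU_J vs OTU_T: 6
  OTU_J vs OTU_S: 8
  OTU_K vs OTU_T: 6
  OTU_K vs OTU_S: 8
  OTU_T vs OTU_S: 8
The smallest is 2, between OTU_R and OTU_T.

2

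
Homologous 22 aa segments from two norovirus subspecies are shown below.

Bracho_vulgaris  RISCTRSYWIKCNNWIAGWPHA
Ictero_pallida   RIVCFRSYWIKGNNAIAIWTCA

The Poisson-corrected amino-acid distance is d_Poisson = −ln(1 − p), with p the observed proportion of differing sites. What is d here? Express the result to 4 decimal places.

0.3830

Differing sites — 3:S/V; 5:T/F; 12:C/G; 15:W/A; 18:G/I; 20:P/T; 21:H/C.
p = 7/22 = 0.318182.
d = −ln(1 − 0.318182) = −ln(0.681818) = 0.3830.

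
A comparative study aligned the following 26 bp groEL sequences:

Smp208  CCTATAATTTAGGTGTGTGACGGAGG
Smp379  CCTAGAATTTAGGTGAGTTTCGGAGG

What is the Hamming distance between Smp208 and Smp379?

4

Mismatches occur at site 5 (T/G), site 16 (T/A), site 19 (G/T), site 20 (A/T).
That gives 4 mismatches out of 26 aligned sites, so the Hamming distance is 4.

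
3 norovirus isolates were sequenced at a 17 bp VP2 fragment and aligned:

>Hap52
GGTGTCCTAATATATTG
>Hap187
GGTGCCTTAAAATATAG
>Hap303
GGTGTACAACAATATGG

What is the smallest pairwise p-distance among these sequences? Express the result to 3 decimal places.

0.235

Pairwise Hamming distances:
  Hap52 vs Hap187: 4
  Hap52 vs Hap303: 5
  Hap187 vs Hap303: 6
The smallest is 4 mismatches, between Hap52 and Hap187; p = 4/17 = 0.235.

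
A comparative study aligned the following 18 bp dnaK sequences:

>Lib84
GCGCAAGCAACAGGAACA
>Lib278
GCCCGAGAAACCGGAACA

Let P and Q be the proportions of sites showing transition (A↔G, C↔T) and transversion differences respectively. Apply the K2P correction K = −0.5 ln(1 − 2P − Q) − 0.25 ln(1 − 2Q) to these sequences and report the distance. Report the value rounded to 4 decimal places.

Mismatches occur at site 3 (G→C, transversion), site 5 (A→G, transition), site 8 (C→A, transversion), site 12 (A→C, transversion).
Of the 4 differences, 1 transition and 3 transversions over 18 sites: P = 1/18 = 0.055556, Q = 3/18 = 0.166667.
d = −0.5·ln(0.722221) − 0.25·ln(0.666666) = −0.5·(-0.325424) − 0.25·(-0.405466) = 0.2641.

0.2641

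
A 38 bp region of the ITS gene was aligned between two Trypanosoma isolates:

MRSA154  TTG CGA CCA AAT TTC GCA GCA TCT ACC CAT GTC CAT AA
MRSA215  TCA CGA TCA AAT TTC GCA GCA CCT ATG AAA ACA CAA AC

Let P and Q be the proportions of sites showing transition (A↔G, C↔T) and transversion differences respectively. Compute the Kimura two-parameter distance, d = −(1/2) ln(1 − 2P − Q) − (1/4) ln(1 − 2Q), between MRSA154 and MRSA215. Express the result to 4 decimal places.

0.4685

Differing sites — 2:T/C (Ti); 3:G/A (Ti); 7:C/T (Ti); 22:T/C (Ti); 26:C/T (Ti); 27:C/G (Tv); 28:C/A (Tv); 30:T/A (Tv); 31:G/A (Ti); 32:T/C (Ti); 33:C/A (Tv); 36:T/A (Tv); 38:A/C (Tv).
Of the 13 differences, 7 transitions and 6 transversions over 38 sites: P = 7/38 = 0.184211, Q = 6/38 = 0.157895.
d = −0.5·ln(0.473683) − 0.25·ln(0.684210) = −0.5·(-0.747217) − 0.25·(-0.379490) = 0.4685.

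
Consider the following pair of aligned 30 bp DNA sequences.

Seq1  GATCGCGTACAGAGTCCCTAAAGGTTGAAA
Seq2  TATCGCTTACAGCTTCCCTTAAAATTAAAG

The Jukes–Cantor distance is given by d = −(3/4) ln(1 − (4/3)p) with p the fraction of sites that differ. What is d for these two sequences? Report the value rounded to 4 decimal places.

Mismatches occur at site 1 (G→T), site 7 (G→T), site 13 (A→C), site 14 (G→T), site 20 (A→T), site 23 (G→A), site 24 (G→A), site 27 (G→A), site 30 (A→G).
p = 9/30 = 0.300000.
d = −0.75 · ln(1 − (4/3)·0.300000) = −0.75 · ln(0.600000) = −0.75 · (-0.510826) = 0.3831.

0.3831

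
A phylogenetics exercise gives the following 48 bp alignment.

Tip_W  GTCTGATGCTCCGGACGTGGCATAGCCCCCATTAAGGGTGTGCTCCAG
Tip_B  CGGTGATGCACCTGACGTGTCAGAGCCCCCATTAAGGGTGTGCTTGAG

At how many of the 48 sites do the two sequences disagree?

9

Mismatches occur at site 1 (G→C), site 2 (T→G), site 3 (C→G), site 10 (T→A), site 13 (G→T), site 20 (G→T), site 23 (T→G), site 45 (C→T), site 46 (C→G).
That gives 9 mismatches out of 48 aligned sites, so the Hamming distance is 9.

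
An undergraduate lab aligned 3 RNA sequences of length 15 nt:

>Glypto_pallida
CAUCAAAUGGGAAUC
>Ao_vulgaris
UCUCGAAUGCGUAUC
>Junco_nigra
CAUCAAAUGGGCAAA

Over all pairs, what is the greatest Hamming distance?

7

Pairwise Hamming distances:
  Glypto_pallida vs Ao_vulgaris: 5
  Glypto_pallida vs Junco_nigra: 3
  Ao_vulgaris vs Junco_nigra: 7
The largest is 7, between Ao_vulgaris and Junco_nigra.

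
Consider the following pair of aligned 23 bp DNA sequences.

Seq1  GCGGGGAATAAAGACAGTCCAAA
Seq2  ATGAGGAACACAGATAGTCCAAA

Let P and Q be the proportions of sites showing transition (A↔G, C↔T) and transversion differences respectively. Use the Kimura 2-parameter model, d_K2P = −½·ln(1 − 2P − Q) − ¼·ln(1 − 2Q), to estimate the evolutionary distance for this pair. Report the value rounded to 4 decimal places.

0.3480

Differing sites — 1:G/A (Ti); 2:C/T (Ti); 4:G/A (Ti); 9:T/C (Ti); 11:A/C (Tv); 15:C/T (Ti).
Of the 6 differences, 5 transitions and 1 transversion over 23 sites: P = 5/23 = 0.217391, Q = 1/23 = 0.043478.
d = −0.5·ln(0.521740) − 0.25·ln(0.913044) = −0.5·(-0.650586) − 0.25·(-0.090971) = 0.3480.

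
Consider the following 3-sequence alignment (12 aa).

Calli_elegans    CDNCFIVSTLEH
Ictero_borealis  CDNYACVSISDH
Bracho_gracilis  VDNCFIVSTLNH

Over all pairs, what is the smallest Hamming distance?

2

Pairwise Hamming distances:
  Calli_elegans vs Ictero_borealis: 6
  Calli_elegans vs Bracho_gracilis: 2
  Ictero_borealis vs Bracho_gracilis: 7
The smallest is 2, between Calli_elegans and Bracho_gracilis.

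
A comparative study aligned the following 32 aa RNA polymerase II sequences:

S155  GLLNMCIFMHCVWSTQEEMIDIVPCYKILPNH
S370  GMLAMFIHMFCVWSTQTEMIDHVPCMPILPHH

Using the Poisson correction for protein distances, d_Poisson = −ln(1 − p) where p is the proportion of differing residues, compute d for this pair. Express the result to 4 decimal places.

The sequences differ at positions 2 (L/M), 4 (N/A), 6 (C/F), 8 (F/H), 10 (H/F), 17 (E/T), 22 (I/H), 26 (Y/M), 27 (K/P), 31 (N/H).
p = 10/32 = 0.312500.
d = −ln(1 − 0.312500) = −ln(0.687500) = 0.3747.

0.3747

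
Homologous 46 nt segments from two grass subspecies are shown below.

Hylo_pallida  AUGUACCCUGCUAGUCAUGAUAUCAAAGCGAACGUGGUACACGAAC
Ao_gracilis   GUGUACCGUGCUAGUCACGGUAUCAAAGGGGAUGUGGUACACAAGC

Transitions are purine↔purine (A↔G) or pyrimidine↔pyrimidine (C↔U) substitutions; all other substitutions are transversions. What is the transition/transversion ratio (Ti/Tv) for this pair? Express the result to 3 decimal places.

3.500

The sequences differ at positions 1 (A/G, transition), 8 (C/G, transversion), 18 (U/C, transition), 20 (A/G, transition), 29 (C/G, transversion), 31 (A/G, transition), 33 (C/U, transition), 43 (G/A, transition), 45 (A/G, transition).
Of the 9 differences, 7 transitions and 2 transversions, so Ti/Tv = 7/2 = 3.500.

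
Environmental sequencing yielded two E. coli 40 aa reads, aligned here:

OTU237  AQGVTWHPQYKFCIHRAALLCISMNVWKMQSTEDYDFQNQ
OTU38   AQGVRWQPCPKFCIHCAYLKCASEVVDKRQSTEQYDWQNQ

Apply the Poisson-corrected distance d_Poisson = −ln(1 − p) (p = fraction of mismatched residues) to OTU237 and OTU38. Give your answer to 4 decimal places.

0.4308

The sequences differ at positions 5 (T/R), 7 (H/Q), 9 (Q/C), 10 (Y/P), 16 (R/C), 18 (A/Y), 20 (L/K), 22 (I/A), 24 (M/E), 25 (N/V), 27 (W/D), 29 (M/R), 34 (D/Q), 37 (F/W).
p = 14/40 = 0.350000.
d = −ln(1 − 0.350000) = −ln(0.650000) = 0.4308.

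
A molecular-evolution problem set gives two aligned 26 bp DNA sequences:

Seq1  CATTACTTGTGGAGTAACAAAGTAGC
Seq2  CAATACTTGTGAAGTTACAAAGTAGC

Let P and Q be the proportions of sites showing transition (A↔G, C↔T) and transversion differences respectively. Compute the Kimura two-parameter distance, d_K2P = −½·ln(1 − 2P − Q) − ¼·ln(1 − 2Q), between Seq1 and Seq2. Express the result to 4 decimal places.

0.1253

The sequences differ at positions 3 (T/A, transversion), 12 (G/A, transition), 16 (A/T, transversion).
Of the 3 differences, 1 transition and 2 transversions over 26 sites: P = 1/26 = 0.038462, Q = 2/26 = 0.076923.
d = −0.5·ln(0.846153) − 0.25·ln(0.846154) = −0.5·(-0.167055) − 0.25·(-0.167054) = 0.1253.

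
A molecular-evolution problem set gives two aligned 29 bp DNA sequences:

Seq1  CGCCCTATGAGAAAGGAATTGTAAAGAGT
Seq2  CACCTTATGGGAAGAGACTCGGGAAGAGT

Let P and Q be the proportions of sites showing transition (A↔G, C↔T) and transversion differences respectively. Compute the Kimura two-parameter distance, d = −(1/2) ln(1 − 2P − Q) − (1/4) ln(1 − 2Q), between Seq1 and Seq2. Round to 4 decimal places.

0.4383

Mismatches occur at site 2 (G→A, transition), site 5 (C→T, transition), site 10 (A→G, transition), site 14 (A→G, transition), site 15 (G→A, transition), site 18 (A→C, transversion), site 20 (T→C, transition), site 22 (T→G, transversion), site 23 (A→G, transition).
Of the 9 differences, 7 transitions and 2 transversions over 29 sites: P = 7/29 = 0.241379, Q = 2/29 = 0.068966.
d = −0.5·ln(0.448276) − 0.25·ln(0.862068) = −0.5·(-0.802346) − 0.25·(-0.148421) = 0.4383.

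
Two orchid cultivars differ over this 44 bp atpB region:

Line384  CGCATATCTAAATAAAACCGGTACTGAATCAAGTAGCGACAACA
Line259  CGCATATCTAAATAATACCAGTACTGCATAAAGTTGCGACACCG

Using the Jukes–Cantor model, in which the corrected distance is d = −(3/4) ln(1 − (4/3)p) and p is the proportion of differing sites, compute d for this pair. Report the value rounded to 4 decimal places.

0.1788

The sequences differ at positions 16 (A/T), 20 (G/A), 27 (A/C), 30 (C/A), 35 (A/T), 42 (A/C), 44 (A/G).
p = 7/44 = 0.159091.
d = −0.75 · ln(1 − (4/3)·0.159091) = −0.75 · ln(0.787879) = −0.75 · (-0.238411) = 0.1788.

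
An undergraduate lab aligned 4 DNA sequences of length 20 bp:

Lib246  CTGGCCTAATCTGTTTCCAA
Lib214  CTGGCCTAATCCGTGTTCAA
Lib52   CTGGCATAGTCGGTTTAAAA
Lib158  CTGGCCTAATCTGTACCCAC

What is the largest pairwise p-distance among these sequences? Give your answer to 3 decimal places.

Pairwise Hamming distances:
  Lib246 vs Lib214: 3
  Lib246 vs Lib52: 5
  Lib246 vs Lib158: 3
  Lib214 vs Lib52: 6
  Lib214 vs Lib158: 5
  Lib52 vs Lib158: 8
The largest is 8 mismatches, between Lib52 and Lib158; p = 8/20 = 0.400.

0.400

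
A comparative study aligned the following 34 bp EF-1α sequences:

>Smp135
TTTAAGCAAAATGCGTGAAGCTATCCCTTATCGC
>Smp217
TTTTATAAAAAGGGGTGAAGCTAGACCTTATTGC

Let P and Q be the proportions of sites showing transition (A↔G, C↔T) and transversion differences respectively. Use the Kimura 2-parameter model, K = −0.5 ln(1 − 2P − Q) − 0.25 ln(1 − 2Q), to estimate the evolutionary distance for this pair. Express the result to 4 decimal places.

0.2864

Differing sites — 4:A/T (Tv); 6:G/T (Tv); 7:C/A (Tv); 12:T/G (Tv); 14:C/G (Tv); 24:T/G (Tv); 25:C/A (Tv); 32:C/T (Ti).
Of the 8 differences, 1 transition and 7 transversions over 34 sites: P = 1/34 = 0.029412, Q = 7/34 = 0.205882.
d = −0.5·ln(0.735294) − 0.25·ln(0.588236) = −0.5·(-0.307485) − 0.25·(-0.530627) = 0.2864.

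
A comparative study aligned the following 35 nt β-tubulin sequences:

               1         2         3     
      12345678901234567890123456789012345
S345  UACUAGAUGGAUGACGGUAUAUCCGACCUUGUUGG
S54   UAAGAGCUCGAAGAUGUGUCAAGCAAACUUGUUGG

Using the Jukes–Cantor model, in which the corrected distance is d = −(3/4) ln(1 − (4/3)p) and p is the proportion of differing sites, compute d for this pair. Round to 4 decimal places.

0.5716

Differing sites — 3:C/A; 4:U/G; 7:A/C; 9:G/C; 12:U/A; 15:C/U; 17:G/U; 18:U/G; 19:A/U; 20:U/C; 22:U/A; 23:C/G; 25:G/A; 27:C/A.
p = 14/35 = 0.400000.
d = −0.75 · ln(1 − (4/3)·0.400000) = −0.75 · ln(0.466667) = −0.75 · (-0.762139) = 0.5716.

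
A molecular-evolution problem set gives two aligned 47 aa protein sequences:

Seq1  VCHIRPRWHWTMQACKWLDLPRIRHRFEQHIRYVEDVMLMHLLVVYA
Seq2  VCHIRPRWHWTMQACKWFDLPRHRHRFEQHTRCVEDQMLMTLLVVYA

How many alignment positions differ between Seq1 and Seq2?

Differing sites — 18:L/F; 23:I/H; 31:I/T; 33:Y/C; 37:V/Q; 41:H/T.
That gives 6 mismatches out of 47 aligned sites, so the Hamming distance is 6.

6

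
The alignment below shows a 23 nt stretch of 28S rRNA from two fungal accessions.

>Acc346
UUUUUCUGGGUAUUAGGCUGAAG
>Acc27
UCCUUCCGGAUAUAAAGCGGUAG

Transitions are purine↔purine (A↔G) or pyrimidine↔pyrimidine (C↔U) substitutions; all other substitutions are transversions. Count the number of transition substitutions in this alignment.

The sequences differ at positions 2 (U/C, transition), 3 (U/C, transition), 7 (U/C, transition), 10 (G/A, transition), 14 (U/A, transversion), 16 (G/A, transition), 19 (U/G, transversion), 21 (A/U, transversion).
Of the 8 differences, 5 transitions and 3 transversions, so the answer is 5.

5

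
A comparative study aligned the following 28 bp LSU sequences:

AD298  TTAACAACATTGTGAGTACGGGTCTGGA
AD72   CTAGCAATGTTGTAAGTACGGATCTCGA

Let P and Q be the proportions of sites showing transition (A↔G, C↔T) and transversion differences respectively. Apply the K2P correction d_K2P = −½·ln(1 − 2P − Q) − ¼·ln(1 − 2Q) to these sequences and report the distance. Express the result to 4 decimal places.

The sequences differ at positions 1 (T/C, transition), 4 (A/G, transition), 8 (C/T, transition), 9 (A/G, transition), 14 (G/A, transition), 22 (G/A, transition), 26 (G/C, transversion).
Of the 7 differences, 6 transitions and 1 transversion over 28 sites: P = 6/28 = 0.214286, Q = 1/28 = 0.035714.
d = −0.5·ln(0.535714) − 0.25·ln(0.928572) = −0.5·(-0.624155) − 0.25·(-0.074107) = 0.3306.

0.3306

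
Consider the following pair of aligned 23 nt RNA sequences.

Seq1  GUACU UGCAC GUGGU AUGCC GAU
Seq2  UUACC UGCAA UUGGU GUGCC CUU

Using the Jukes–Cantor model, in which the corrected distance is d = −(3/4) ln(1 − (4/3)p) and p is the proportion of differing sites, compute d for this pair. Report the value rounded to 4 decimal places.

The sequences differ at positions 1 (G/U), 5 (U/C), 10 (C/A), 11 (G/U), 16 (A/G), 21 (G/C), 22 (A/U).
p = 7/23 = 0.304348.
d = −0.75 · ln(1 − (4/3)·0.304348) = −0.75 · ln(0.594203) = −0.75 · (-0.520534) = 0.3904.

0.3904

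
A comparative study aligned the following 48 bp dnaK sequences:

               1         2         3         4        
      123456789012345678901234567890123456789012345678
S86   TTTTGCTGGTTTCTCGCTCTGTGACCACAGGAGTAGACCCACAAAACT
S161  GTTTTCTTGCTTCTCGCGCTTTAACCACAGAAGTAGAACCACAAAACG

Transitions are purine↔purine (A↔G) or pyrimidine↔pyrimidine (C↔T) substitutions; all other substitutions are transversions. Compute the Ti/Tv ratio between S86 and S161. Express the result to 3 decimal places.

The sequences differ at positions 1 (T/G, transversion), 5 (G/T, transversion), 8 (G/T, transversion), 10 (T/C, transition), 18 (T/G, transversion), 21 (G/T, transversion), 23 (G/A, transition), 31 (G/A, transition), 38 (C/A, transversion), 48 (T/G, transversion).
Of the 10 differences, 3 transitions and 7 transversions, so Ti/Tv = 3/7 = 0.429.

0.429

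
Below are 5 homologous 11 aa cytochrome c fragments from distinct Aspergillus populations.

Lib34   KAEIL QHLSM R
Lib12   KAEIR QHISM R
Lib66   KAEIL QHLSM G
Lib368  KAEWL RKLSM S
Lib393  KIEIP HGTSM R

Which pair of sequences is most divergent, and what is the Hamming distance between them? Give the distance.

7

Pairwise Hamming distances:
  Lib34 vs Lib12: 2
  Lib34 vs Lib66: 1
  Lib34 vs Lib368: 4
  Lib34 vs Lib393: 5
  Lib12 vs Lib66: 3
  Lib12 vs Lib368: 6
  Lib12 vs Lib393: 5
  Lib66 vs Lib368: 4
  Lib66 vs Lib393: 6
  Lib368 vs Lib393: 7
The largest is 7, between Lib368 and Lib393.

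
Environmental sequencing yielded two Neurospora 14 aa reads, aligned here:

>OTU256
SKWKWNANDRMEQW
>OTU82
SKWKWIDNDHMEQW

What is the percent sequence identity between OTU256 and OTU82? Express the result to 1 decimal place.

78.6%

Mismatches occur at site 6 (N→I), site 7 (A→D), site 10 (R→H).
11 of the 14 sites match, so the percent identity is 11/14 × 100 = 78.6%.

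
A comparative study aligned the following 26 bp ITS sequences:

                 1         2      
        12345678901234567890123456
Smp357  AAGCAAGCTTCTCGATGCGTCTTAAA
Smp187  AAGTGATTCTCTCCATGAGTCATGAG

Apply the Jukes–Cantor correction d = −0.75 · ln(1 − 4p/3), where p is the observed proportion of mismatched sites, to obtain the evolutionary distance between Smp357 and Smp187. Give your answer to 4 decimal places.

0.5393

Mismatches occur at site 4 (C→T), site 5 (A→G), site 7 (G→T), site 8 (C→T), site 9 (T→C), site 14 (G→C), site 18 (C→A), site 22 (T→A), site 24 (A→G), site 26 (A→G).
p = 10/26 = 0.384615.
d = −0.75 · ln(1 − (4/3)·0.384615) = −0.75 · ln(0.487180) = −0.75 · (-0.719122) = 0.5393.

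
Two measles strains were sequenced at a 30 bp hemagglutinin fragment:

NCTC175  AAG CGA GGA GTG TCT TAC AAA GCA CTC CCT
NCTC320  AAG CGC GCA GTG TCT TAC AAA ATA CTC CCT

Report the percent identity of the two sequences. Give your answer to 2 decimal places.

The sequences differ at positions 6 (A/C), 8 (G/C), 22 (G/A), 23 (C/T).
26 of the 30 sites match, so the percent identity is 26/30 × 100 = 86.67%.

86.67%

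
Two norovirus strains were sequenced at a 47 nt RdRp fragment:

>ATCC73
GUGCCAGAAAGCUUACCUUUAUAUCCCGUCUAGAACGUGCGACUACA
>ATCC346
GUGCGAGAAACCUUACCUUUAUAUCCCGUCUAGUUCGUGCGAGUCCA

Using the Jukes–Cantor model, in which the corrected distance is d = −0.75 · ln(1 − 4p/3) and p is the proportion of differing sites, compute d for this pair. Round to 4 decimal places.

0.1399

Differing sites — 5:C/G; 11:G/C; 34:A/U; 35:A/U; 43:C/G; 45:A/C.
p = 6/47 = 0.127660.
d = −0.75 · ln(1 − (4/3)·0.127660) = −0.75 · ln(0.829787) = −0.75 · (-0.186586) = 0.1399.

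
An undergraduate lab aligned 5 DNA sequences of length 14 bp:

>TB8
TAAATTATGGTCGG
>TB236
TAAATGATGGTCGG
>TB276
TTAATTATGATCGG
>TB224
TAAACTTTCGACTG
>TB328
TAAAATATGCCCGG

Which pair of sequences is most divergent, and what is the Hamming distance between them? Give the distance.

Pairwise Hamming distances:
  TB8 vs TB236: 1
  TB8 vs TB276: 2
  TB8 vs TB224: 5
  TB8 vs TB328: 3
  TB236 vs TB276: 3
  TB236 vs TB224: 6
  TB236 vs TB328: 4
  TB276 vs TB224: 7
  TB276 vs TB328: 4
  TB224 vs TB328: 6
The largest is 7, between TB276 and TB224.

7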